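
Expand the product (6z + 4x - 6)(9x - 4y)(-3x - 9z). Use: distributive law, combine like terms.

-486x²z - 486xz² + 216xyz + 216yz² - 108x³ + 48x²y + 162x² + 486xz - 72xy - 216yz

(6z + 4x - 6)(9x - 4y)(-3x - 9z)
= (54xz - 24yz + 36x² - 16xy - 54x + 24y)(-3x - 9z)    [distributive law]
= -162x²z - 486xz² + 72xyz + 216yz² - 108x³ - 324x²z + 48x²y + 144xyz + 162x² + 486xz - 72xy - 216yz    [distributive law]
= -486x²z - 486xz² + 216xyz + 216yz² - 108x³ + 48x²y + 162x² + 486xz - 72xy - 216yz    [combine like terms]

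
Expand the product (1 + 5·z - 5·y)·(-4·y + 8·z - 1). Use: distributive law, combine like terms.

(1 + 5·z - 5·y)·(-4·y + 8·z - 1)
= -4·y + 8·z - 1 - 20·y·z + 40·z^2 - 5·z + 20·y^2 - 40·y·z + 5·y    [distributive law]
= y + 3·z - 1 - 60·y·z + 40·z^2 + 20·y^2    [combine like terms]

y + 3·z - 1 - 60·y·z + 40·z^2 + 20·y^2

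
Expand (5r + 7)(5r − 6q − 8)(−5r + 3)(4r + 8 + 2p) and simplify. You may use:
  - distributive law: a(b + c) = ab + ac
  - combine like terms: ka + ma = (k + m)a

−500r^4 − 600r^3 − 250pr^3 + 1860r^2 + 200pr^2 + 600qr^3 + 1680qr^2 + 300pqr^2 + 456qr + 240pqr + 1448r + 530pr − 1008q − 252pq − 1344 − 336p

(5r + 7)(5r − 6q − 8)(−5r + 3)(4r + 8 + 2p)
= (25r^2 − 30qr − 40r + 35r − 42q − 56)(−5r + 3)(4r + 8 + 2p)    [distributive law]
= (25r^2 − 30qr − 5r − 42q − 56)(−5r + 3)(4r + 8 + 2p)    [combine like terms]
= (−125r^3 + 75r^2 + 150qr^2 − 90qr + 25r^2 − 15r + 210qr − 126q + 280r − 168)(4r + 8 + 2p)    [distributive law]
= (−125r^3 + 100r^2 + 150qr^2 + 120qr + 265r − 126q − 168)(4r + 8 + 2p)    [combine like terms]
= −500r^4 − 1000r^3 − 250pr^3 + 400r^3 + 800r^2 + 200pr^2 + 600qr^3 + 1200qr^2 + 300pqr^2 + 480qr^2 + 960qr + 240pqr + 1060r^2 + 2120r + 530pr − 504qr − 1008q − 252pq − 672r − 1344 − 336p    [distributive law]
= −500r^4 − 600r^3 − 250pr^3 + 1860r^2 + 200pr^2 + 600qr^3 + 1680qr^2 + 300pqr^2 + 456qr + 240pqr + 1448r + 530pr − 1008q − 252pq − 1344 − 336p    [combine like terms]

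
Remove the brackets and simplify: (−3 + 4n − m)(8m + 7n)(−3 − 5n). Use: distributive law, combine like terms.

72m + 45mn + 63n + 21n^2 − 125mn^2 − 140n^3 + 24m^2 + 40m^2n

(−3 + 4n − m)(8m + 7n)(−3 − 5n)
= (−24m − 21n + 32mn + 28n^2 − 8m^2 − 7mn)(−3 − 5n)    [distributive law]
= (−24m − 21n + 25mn + 28n^2 − 8m^2)(−3 − 5n)    [combine like terms]
= 72m + 120mn + 63n + 105n^2 − 75mn − 125mn^2 − 84n^2 − 140n^3 + 24m^2 + 40m^2n    [distributive law]
= 72m + 45mn + 63n + 21n^2 − 125mn^2 − 140n^3 + 24m^2 + 40m^2n    [combine like terms]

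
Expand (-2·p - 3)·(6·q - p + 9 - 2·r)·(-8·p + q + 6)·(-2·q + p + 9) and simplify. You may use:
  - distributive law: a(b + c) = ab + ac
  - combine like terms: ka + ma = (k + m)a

-208·p^2·q^2 + 130·p^3·q + 675·p^2·q + 24·p·q^3 - 240·p·q^2 + 126·p·q - 16·p^4 - 12·p^3 + 1314·p^2 + 972·p + 68·p^2·q·r - 32·p^3·r - 312·p^2·r - 8·p·q^2·r + 90·p·q·r - 180·p·r + 36·q^3 + 108·q^2 - 891·q - 1458 - 12·q^2·r - 18·q·r + 324·r

(-2·p - 3)·(6·q - p + 9 - 2·r)·(-8·p + q + 6)·(-2·q + p + 9)
= (-12·p·q + 2·p^2 - 18·p + 4·p·r - 18·q + 3·p - 27 + 6·r)·(-8·p + q + 6)·(-2·q + p + 9)    [distributive law]
= (-12·p·q + 2·p^2 - 15·p + 4·p·r - 18·q - 27 + 6·r)·(-8·p + q + 6)·(-2·q + p + 9)    [combine like terms]
= (96·p^2·q - 12·p·q^2 - 72·p·q - 16·p^3 + 2·p^2·q + 12·p^2 + 120·p^2 - 15·p·q - 90·p - 32·p^2·r + 4·p·q·r + 24·p·r + 144·p·q - 18·q^2 - 108·q + 216·p - 27·q - 162 - 48·p·r + 6·q·r + 36·r)·(-2·q + p + 9)    [distributive law]
= (98·p^2·q - 12·p·q^2 + 57·p·q - 16·p^3 + 132·p^2 + 126·p - 32·p^2·r + 4·p·q·r - 24·p·r - 18·q^2 - 135·q - 162 + 6·q·r + 36·r)·(-2·q + p + 9)    [combine like terms]
= -196·p^2·q^2 + 98·p^3·q + 882·p^2·q + 24·p·q^3 - 12·p^2·q^2 - 108·p·q^2 - 114·p·q^2 + 57·p^2·q + 513·p·q + 32·p^3·q - 16·p^4 - 144·p^3 - 264·p^2·q + 132·p^3 + 1188·p^2 - 252·p·q + 126·p^2 + 1134·p + 64·p^2·q·r - 32·p^3·r - 288·p^2·r - 8·p·q^2·r + 4·p^2·q·r + 36·p·q·r + 48·p·q·r - 24·p^2·r - 216·p·r + 36·q^3 - 18·p·q^2 - 162·q^2 + 270·q^2 - 135·p·q - 1215·q + 324·q - 162·p - 1458 - 12·q^2·r + 6·p·q·r + 54·q·r - 72·q·r + 36·p·r + 324·r    [distributive law]
= -208·p^2·q^2 + 130·p^3·q + 675·p^2·q + 24·p·q^3 - 240·p·q^2 + 126·p·q - 16·p^4 - 12·p^3 + 1314·p^2 + 972·p + 68·p^2·q·r - 32·p^3·r - 312·p^2·r - 8·p·q^2·r + 90·p·q·r - 180·p·r + 36·q^3 + 108·q^2 - 891·q - 1458 - 12·q^2·r - 18·q·r + 324·r    [combine like terms]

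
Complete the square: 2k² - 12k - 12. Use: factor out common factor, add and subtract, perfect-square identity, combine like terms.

2k² - 12k - 12
= 2(k² - 6k) - 12    [factor out 2 from the k-terms]
= 2(k² - 6k + 9 - 9) - 12    [add and subtract 9 inside the bracket]
= 2(k - 3)² - 18 - 12    [perfect-square identity]
= 2(k - 3)² - 30    [combine constants]

2(k - 3)² - 30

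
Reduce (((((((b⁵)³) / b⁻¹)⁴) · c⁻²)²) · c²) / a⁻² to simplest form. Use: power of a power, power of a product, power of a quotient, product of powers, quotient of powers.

a²b¹²⁸c⁻²

(((((((b⁵)³) / b⁻¹)⁴) · c⁻²)²) · c²) / a⁻²
= (((((((b⁵)³) / b⁻¹)⁴)²) · ((c⁻²)²)) · c²) / a⁻²    [power of a product]
= ((((((b⁵)³) / b⁻¹)⁸) · ((c⁻²)²)) · c²) / a⁻²    [power of a power]
= ((((((b⁵)³)⁸) / ((b⁻¹)⁸)) · ((c⁻²)²)) · c²) / a⁻²    [power of a quotient]
= (((((b⁵)²⁴) / ((b⁻¹)⁸)) · ((c⁻²)²)) · c²) / a⁻²    [power of a power]
= (((b¹²⁰ / ((b⁻¹)⁸)) · ((c⁻²)²)) · c²) / a⁻²    [power of a power]
= (((b¹²⁰ / b⁻⁸) · ((c⁻²)²)) · c²) / a⁻²    [power of a power]
= ((b¹²⁸ · ((c⁻²)²)) · c²) / a⁻²    [quotient of powers]
= ((b¹²⁸ · c⁻⁴) · c²) / a⁻²    [power of a power]
= a²b¹²⁸c⁻²    [quotient of powers; product of powers]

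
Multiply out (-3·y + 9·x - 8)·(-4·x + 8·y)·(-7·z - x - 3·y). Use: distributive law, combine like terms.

(-3·y + 9·x - 8)·(-4·x + 8·y)·(-7·z - x - 3·y)
= (12·x·y - 24·y^2 - 36·x^2 + 72·x·y + 32·x - 64·y)·(-7·z - x - 3·y)    [distributive law]
= (84·x·y - 24·y^2 - 36·x^2 + 32·x - 64·y)·(-7·z - x - 3·y)    [combine like terms]
= -588·x·y·z - 84·x^2·y - 252·x·y^2 + 168·y^2·z + 24·x·y^2 + 72·y^3 + 252·x^2·z + 36·x^3 + 108·x^2·y - 224·x·z - 32·x^2 - 96·x·y + 448·y·z + 64·x·y + 192·y^2    [distributive law]
= -588·x·y·z + 24·x^2·y - 228·x·y^2 + 168·y^2·z + 72·y^3 + 252·x^2·z + 36·x^3 - 224·x·z - 32·x^2 - 32·x·y + 448·y·z + 192·y^2    [combine like terms]

-588·x·y·z + 24·x^2·y - 228·x·y^2 + 168·y^2·z + 72·y^3 + 252·x^2·z + 36·x^3 - 224·x·z - 32·x^2 - 32·x·y + 448·y·z + 192·y^2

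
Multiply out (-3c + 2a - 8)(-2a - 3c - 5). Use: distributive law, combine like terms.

9c² + 39c - 4a² + 6a + 40

(-3c + 2a - 8)(-2a - 3c - 5)
= 6ac + 9c² + 15c - 4a² - 6ac - 10a + 16a + 24c + 40    [distributive law]
= 9c² + 39c - 4a² + 6a + 40    [combine like terms]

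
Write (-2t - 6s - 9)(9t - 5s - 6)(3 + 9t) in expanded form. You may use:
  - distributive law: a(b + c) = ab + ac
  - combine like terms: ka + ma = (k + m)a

-675t^2 - 162t^3 + 597st - 396st^2 + 279t + 90s^2 + 270s^2t + 243s + 162

(-2t - 6s - 9)(9t - 5s - 6)(3 + 9t)
= (-18t^2 + 10st + 12t - 54st + 30s^2 + 36s - 81t + 45s + 54)(3 + 9t)    [distributive law]
= (-18t^2 - 44st - 69t + 30s^2 + 81s + 54)(3 + 9t)    [combine like terms]
= -54t^2 - 162t^3 - 132st - 396st^2 - 207t - 621t^2 + 90s^2 + 270s^2t + 243s + 729st + 162 + 486t    [distributive law]
= -675t^2 - 162t^3 + 597st - 396st^2 + 279t + 90s^2 + 270s^2t + 243s + 162    [combine like terms]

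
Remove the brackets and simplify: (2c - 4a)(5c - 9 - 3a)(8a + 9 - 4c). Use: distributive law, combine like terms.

(2c - 4a)(5c - 9 - 3a)(8a + 9 - 4c)
= (10c² - 18c - 6ac - 20ac + 36a + 12a²)(8a + 9 - 4c)    [distributive law]
= (10c² - 18c - 26ac + 36a + 12a²)(8a + 9 - 4c)    [combine like terms]
= 80ac² + 90c² - 40c³ - 144ac - 162c + 72c² - 208a²c - 234ac + 104ac² + 288a² + 324a - 144ac + 96a³ + 108a² - 48a²c    [distributive law]
= 184ac² + 162c² - 40c³ - 522ac - 162c - 256a²c + 396a² + 324a + 96a³    [combine like terms]

184ac² + 162c² - 40c³ - 522ac - 162c - 256a²c + 396a² + 324a + 96a³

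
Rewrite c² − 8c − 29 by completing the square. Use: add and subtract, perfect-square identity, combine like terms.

c² − 8c − 29
= c² − 8c + 16 − 16 − 29    [add and subtract 16]
= (c − 4)² − 16 − 29    [perfect-square identity]
= (c − 4)² − 45    [combine constants]

(c − 4)² − 45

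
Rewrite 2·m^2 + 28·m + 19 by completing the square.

2·m^2 + 28·m + 19
= 2(m^2 + 14·m) + 19    [factor out 2 from the m-terms]
= 2(m^2 + 14·m + 49 − 49) + 19    [add and subtract 49 inside the bracket]
= 2(m + 7)^2 − 98 + 19    [perfect-square identity]
= 2(m + 7)^2 − 79    [combine constants]

2(m + 7)^2 − 79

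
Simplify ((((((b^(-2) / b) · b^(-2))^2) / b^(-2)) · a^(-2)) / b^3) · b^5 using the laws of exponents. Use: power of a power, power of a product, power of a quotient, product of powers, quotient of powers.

a^(-2)b^(-6)

((((((b^(-2) / b) · b^(-2))^2) / b^(-2)) · a^(-2)) / b^3) · b^5
= ((((((b^(-2) / b)^2) · ((b^(-2))^2)) / b^(-2)) · a^(-2)) / b^3) · b^5    [power of a product]
= (((((((b^(-2))^2) / (b^2)) · ((b^(-2))^2)) / b^(-2)) · a^(-2)) / b^3) · b^5    [power of a quotient]
= (((((b^(-4) / (b^2)) · ((b^(-2))^2)) / b^(-2)) · a^(-2)) / b^3) · b^5    [power of a power]
= ((((b^(-6) · ((b^(-2))^2)) / b^(-2)) · a^(-2)) / b^3) · b^5    [quotient of powers]
= ((((b^(-6) · b^(-4)) / b^(-2)) · a^(-2)) / b^3) · b^5    [power of a power]
= (((b^(-10) / b^(-2)) · a^(-2)) / b^3) · b^5    [product of powers]
= ((b^(-8) · a^(-2)) / b^3) · b^5    [quotient of powers]
= a^(-2)b^(-6)    [quotient of powers; product of powers]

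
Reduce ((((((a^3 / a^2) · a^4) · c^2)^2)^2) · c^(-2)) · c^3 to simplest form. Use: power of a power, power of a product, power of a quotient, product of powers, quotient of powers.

a^20c^9

((((((a^3 / a^2) · a^4) · c^2)^2)^2) · c^(-2)) · c^3
= (((((a^3 / a^2) · a^4) · c^2)^4) · c^(-2)) · c^3    [power of a power]
= (((((a^3 / a^2) · a^4)^4) · ((c^2)^4)) · c^(-2)) · c^3    [power of a product]
= (((((a^3 / a^2)^4) · ((a^4)^4)) · ((c^2)^4)) · c^(-2)) · c^3    [power of a product]
= ((((((a^3)^4) / ((a^2)^4)) · ((a^4)^4)) · ((c^2)^4)) · c^(-2)) · c^3    [power of a quotient]
= ((((a^12 / ((a^2)^4)) · ((a^4)^4)) · ((c^2)^4)) · c^(-2)) · c^3    [power of a power]
= ((((a^12 / a^8) · ((a^4)^4)) · ((c^2)^4)) · c^(-2)) · c^3    [power of a power]
= (((a^4 · ((a^4)^4)) · ((c^2)^4)) · c^(-2)) · c^3    [quotient of powers]
= (((a^4 · a^16) · ((c^2)^4)) · c^(-2)) · c^3    [power of a power]
= ((a^20 · ((c^2)^4)) · c^(-2)) · c^3    [product of powers]
= ((a^20 · c^8) · c^(-2)) · c^3    [power of a power]
= a^20c^9    [product of powers]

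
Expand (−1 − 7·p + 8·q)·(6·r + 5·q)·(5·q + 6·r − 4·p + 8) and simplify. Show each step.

324·q·r − 36·r^2 − 312·p·r − 48·r + 295·q^2 − 260·p·q − 40·q − 612·p·q·r − 252·p·r^2 + 168·p^2·r − 335·p·q^2 + 140·p^2·q + 480·q^2·r + 288·q·r^2 + 200·q^3

(−1 − 7·p + 8·q)·(6·r + 5·q)·(5·q + 6·r − 4·p + 8)
= (−6·r − 5·q − 42·p·r − 35·p·q + 48·q·r + 40·q^2)·(5·q + 6·r − 4·p + 8)    [distributive law]
= −30·q·r − 36·r^2 + 24·p·r − 48·r − 25·q^2 − 30·q·r + 20·p·q − 40·q − 210·p·q·r − 252·p·r^2 + 168·p^2·r − 336·p·r − 175·p·q^2 − 210·p·q·r + 140·p^2·q − 280·p·q + 240·q^2·r + 288·q·r^2 − 192·p·q·r + 384·q·r + 200·q^3 + 240·q^2·r − 160·p·q^2 + 320·q^2    [distributive law]
= 324·q·r − 36·r^2 − 312·p·r − 48·r + 295·q^2 − 260·p·q − 40·q − 612·p·q·r − 252·p·r^2 + 168·p^2·r − 335·p·q^2 + 140·p^2·q + 480·q^2·r + 288·q·r^2 + 200·q^3    [combine like terms]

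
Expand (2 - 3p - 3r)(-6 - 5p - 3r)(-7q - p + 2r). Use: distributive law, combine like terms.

(2 - 3p - 3r)(-6 - 5p - 3r)(-7q - p + 2r)
= (-12 - 10p - 6r + 18p + 15p^2 + 9pr + 18r + 15pr + 9r^2)(-7q - p + 2r)    [distributive law]
= (-12 + 8p + 12r + 15p^2 + 24pr + 9r^2)(-7q - p + 2r)    [combine like terms]
= 84q + 12p - 24r - 56pq - 8p^2 + 16pr - 84qr - 12pr + 24r^2 - 105p^2q - 15p^3 + 30p^2r - 168pqr - 24p^2r + 48pr^2 - 63qr^2 - 9pr^2 + 18r^3    [distributive law]
= 84q + 12p - 24r - 56pq - 8p^2 + 4pr - 84qr + 24r^2 - 105p^2q - 15p^3 + 6p^2r - 168pqr + 39pr^2 - 63qr^2 + 18r^3    [combine like terms]

84q + 12p - 24r - 56pq - 8p^2 + 4pr - 84qr + 24r^2 - 105p^2q - 15p^3 + 6p^2r - 168pqr + 39pr^2 - 63qr^2 + 18r^3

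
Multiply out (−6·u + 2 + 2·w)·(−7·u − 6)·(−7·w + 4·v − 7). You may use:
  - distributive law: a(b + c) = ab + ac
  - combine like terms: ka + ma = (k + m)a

(−6·u + 2 + 2·w)·(−7·u − 6)·(−7·w + 4·v − 7)
= (42·u² + 36·u − 14·u − 12 − 14·u·w − 12·w)·(−7·w + 4·v − 7)    [distributive law]
= (42·u² + 22·u − 12 − 14·u·w − 12·w)·(−7·w + 4·v − 7)    [combine like terms]
= −294·u²·w + 168·u²·v − 294·u² − 154·u·w + 88·u·v − 154·u + 84·w − 48·v + 84 + 98·u·w² − 56·u·v·w + 98·u·w + 84·w² − 48·v·w + 84·w    [distributive law]
= −294·u²·w + 168·u²·v − 294·u² − 56·u·w + 88·u·v − 154·u + 168·w − 48·v + 84 + 98·u·w² − 56·u·v·w + 84·w² − 48·v·w    [combine like terms]

−294·u²·w + 168·u²·v − 294·u² − 56·u·w + 88·u·v − 154·u + 168·w − 48·v + 84 + 98·u·w² − 56·u·v·w + 84·w² − 48·v·w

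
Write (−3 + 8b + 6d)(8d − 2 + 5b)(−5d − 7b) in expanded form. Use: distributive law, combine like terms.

180d² + 407bd − 30d − 42b + 217b² − 806bd² − 858b²d − 280b³ − 240d³

(−3 + 8b + 6d)(8d − 2 + 5b)(−5d − 7b)
= (−24d + 6 − 15b + 64bd − 16b + 40b² + 48d² − 12d + 30bd)(−5d − 7b)    [distributive law]
= (−36d + 6 − 31b + 94bd + 40b² + 48d²)(−5d − 7b)    [combine like terms]
= 180d² + 252bd − 30d − 42b + 155bd + 217b² − 470bd² − 658b²d − 200b²d − 280b³ − 240d³ − 336bd²    [distributive law]
= 180d² + 407bd − 30d − 42b + 217b² − 806bd² − 858b²d − 280b³ − 240d³    [combine like terms]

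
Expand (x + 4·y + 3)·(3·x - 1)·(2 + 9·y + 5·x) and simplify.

(x + 4·y + 3)·(3·x - 1)·(2 + 9·y + 5·x)
= (3·x^2 - x + 12·x·y - 4·y + 9·x - 3)·(2 + 9·y + 5·x)    [distributive law]
= (3·x^2 + 8·x + 12·x·y - 4·y - 3)·(2 + 9·y + 5·x)    [combine like terms]
= 6·x^2 + 27·x^2·y + 15·x^3 + 16·x + 72·x·y + 40·x^2 + 24·x·y + 108·x·y^2 + 60·x^2·y - 8·y - 36·y^2 - 20·x·y - 6 - 27·y - 15·x    [distributive law]
= 46·x^2 + 87·x^2·y + 15·x^3 + x + 76·x·y + 108·x·y^2 - 35·y - 36·y^2 - 6    [combine like terms]

46·x^2 + 87·x^2·y + 15·x^3 + x + 76·x·y + 108·x·y^2 - 35·y - 36·y^2 - 6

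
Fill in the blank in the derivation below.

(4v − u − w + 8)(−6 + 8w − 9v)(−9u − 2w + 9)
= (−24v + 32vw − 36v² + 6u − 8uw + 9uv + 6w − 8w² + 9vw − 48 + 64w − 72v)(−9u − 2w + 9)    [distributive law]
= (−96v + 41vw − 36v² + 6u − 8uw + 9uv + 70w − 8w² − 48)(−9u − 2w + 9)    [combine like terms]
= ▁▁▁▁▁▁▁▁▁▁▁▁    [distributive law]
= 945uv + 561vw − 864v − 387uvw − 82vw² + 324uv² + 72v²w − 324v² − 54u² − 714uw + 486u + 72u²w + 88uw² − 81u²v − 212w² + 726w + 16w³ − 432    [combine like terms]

By distributive law:

864uv + 192vw − 864v − 369uvw − 82vw² + 369vw + 324uv² + 72v²w − 324v² − 54u² − 12uw + 54u + 72u²w + 16uw² − 72uw − 81u²v − 18uvw + 81uv − 630uw − 140w² + 630w + 72uw² + 16w³ − 72w² + 432u + 96w − 432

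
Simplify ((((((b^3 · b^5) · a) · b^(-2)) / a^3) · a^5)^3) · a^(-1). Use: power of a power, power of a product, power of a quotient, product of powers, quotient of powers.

a^8b^18

((((((b^3 · b^5) · a) · b^(-2)) / a^3) · a^5)^3) · a^(-1)
= ((((((b^3 · b^5) · a) · b^(-2)) / a^3)^3) · ((a^5)^3)) · a^(-1)    [power of a product]
= ((((((b^3 · b^5) · a) · b^(-2))^3) / ((a^3)^3)) · ((a^5)^3)) · a^(-1)    [power of a quotient]
= ((((((b^3 · b^5) · a)^3) · ((b^(-2))^3)) / ((a^3)^3)) · ((a^5)^3)) · a^(-1)    [power of a product]
= ((((((b^3 · b^5)^3) · (a^3)) · ((b^(-2))^3)) / ((a^3)^3)) · ((a^5)^3)) · a^(-1)    [power of a product]
= (((((((b^3)^3) · ((b^5)^3)) · (a^3)) · ((b^(-2))^3)) / ((a^3)^3)) · ((a^5)^3)) · a^(-1)    [power of a product]
= (((((b^9 · ((b^5)^3)) · (a^3)) · ((b^(-2))^3)) / ((a^3)^3)) · ((a^5)^3)) · a^(-1)    [power of a power]
= (((((b^9 · b^15) · (a^3)) · ((b^(-2))^3)) / ((a^3)^3)) · ((a^5)^3)) · a^(-1)    [power of a power]
= ((((b^24 · (a^3)) · ((b^(-2))^3)) / ((a^3)^3)) · ((a^5)^3)) · a^(-1)    [product of powers]
= ((((b^24 · a^3) · b^(-6)) / ((a^3)^3)) · ((a^5)^3)) · a^(-1)    [power of a power]
= ((((b^24 · a^3) · b^(-6)) / a^9) · ((a^5)^3)) · a^(-1)    [power of a power]
= ((((b^24 · a^3) · b^(-6)) / a^9) · a^15) · a^(-1)    [power of a power]
= a^8b^18    [quotient of powers; product of powers]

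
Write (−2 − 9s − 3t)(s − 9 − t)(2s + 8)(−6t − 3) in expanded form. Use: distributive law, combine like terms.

(−2 − 9s − 3t)(s − 9 − t)(2s + 8)(−6t − 3)
= (−2s + 18 + 2t − 9s^2 + 81s + 9st − 3st + 27t + 3t^2)(2s + 8)(−6t − 3)    [distributive law]
= (79s + 18 + 29t − 9s^2 + 6st + 3t^2)(2s + 8)(−6t − 3)    [combine like terms]
= (158s^2 + 632s + 36s + 144 + 58st + 232t − 18s^3 − 72s^2 + 12s^2t + 48st + 6st^2 + 24t^2)(−6t − 3)    [distributive law]
= (86s^2 + 668s + 144 + 106st + 232t − 18s^3 + 12s^2t + 6st^2 + 24t^2)(−6t − 3)    [combine like terms]
= −516s^2t − 258s^2 − 4008st − 2004s − 864t − 432 − 636st^2 − 318st − 1392t^2 − 696t + 108s^3t + 54s^3 − 72s^2t^2 − 36s^2t − 36st^3 − 18st^2 − 144t^3 − 72t^2    [distributive law]
= −552s^2t − 258s^2 − 4326st − 2004s − 1560t − 432 − 654st^2 − 1464t^2 + 108s^3t + 54s^3 − 72s^2t^2 − 36st^3 − 144t^3    [combine like terms]

−552s^2t − 258s^2 − 4326st − 2004s − 1560t − 432 − 654st^2 − 1464t^2 + 108s^3t + 54s^3 − 72s^2t^2 − 36st^3 − 144t^3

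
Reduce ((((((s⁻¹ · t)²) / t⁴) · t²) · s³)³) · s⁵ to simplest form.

s⁸

((((((s⁻¹ · t)²) / t⁴) · t²) · s³)³) · s⁵
= ((((((s⁻¹ · t)²) / t⁴) · t²)³) · ((s³)³)) · s⁵    [power of a product]
= ((((((s⁻¹ · t)²) / t⁴)³) · ((t²)³)) · ((s³)³)) · s⁵    [power of a product]
= ((((((s⁻¹ · t)²)³) / ((t⁴)³)) · ((t²)³)) · ((s³)³)) · s⁵    [power of a quotient]
= (((((s⁻¹ · t)⁶) / ((t⁴)³)) · ((t²)³)) · ((s³)³)) · s⁵    [power of a power]
= ((((((s⁻¹)⁶) · (t⁶)) / ((t⁴)³)) · ((t²)³)) · ((s³)³)) · s⁵    [power of a product]
= ((((s⁻⁶ · (t⁶)) / ((t⁴)³)) · ((t²)³)) · ((s³)³)) · s⁵    [power of a power]
= ((((s⁻⁶ · t⁶) / t¹²) · ((t²)³)) · ((s³)³)) · s⁵    [power of a power]
= ((((s⁻⁶ · t⁶) / t¹²) · t⁶) · ((s³)³)) · s⁵    [power of a power]
= ((((s⁻⁶ · t⁶) / t¹²) · t⁶) · s⁹) · s⁵    [power of a power]
= s⁸    [quotient of powers; product of powers]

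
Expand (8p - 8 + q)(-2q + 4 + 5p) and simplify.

(8p - 8 + q)(-2q + 4 + 5p)
= -16pq + 32p + 40p^2 + 16q - 32 - 40p - 2q^2 + 4q + 5pq    [distributive law]
= -11pq - 8p + 40p^2 + 20q - 32 - 2q^2    [combine like terms]

-11pq - 8p + 40p^2 + 20q - 32 - 2q^2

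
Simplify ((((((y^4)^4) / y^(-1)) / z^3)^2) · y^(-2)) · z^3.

y^32z^(-3)

((((((y^4)^4) / y^(-1)) / z^3)^2) · y^(-2)) · z^3
= ((((((y^4)^4) / y^(-1))^2) / ((z^3)^2)) · y^(-2)) · z^3    [power of a quotient]
= ((((((y^4)^4)^2) / ((y^(-1))^2)) / ((z^3)^2)) · y^(-2)) · z^3    [power of a quotient]
= (((((y^4)^8) / ((y^(-1))^2)) / ((z^3)^2)) · y^(-2)) · z^3    [power of a power]
= (((y^32 / ((y^(-1))^2)) / ((z^3)^2)) · y^(-2)) · z^3    [power of a power]
= (((y^32 / y^(-2)) / ((z^3)^2)) · y^(-2)) · z^3    [power of a power]
= ((y^34 / ((z^3)^2)) · y^(-2)) · z^3    [quotient of powers]
= ((y^34 / z^6) · y^(-2)) · z^3    [power of a power]
= y^32z^(-3)    [quotient of powers; product of powers]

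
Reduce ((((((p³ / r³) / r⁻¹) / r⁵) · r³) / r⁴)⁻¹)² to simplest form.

p⁻⁶·r¹⁶

((((((p³ / r³) / r⁻¹) / r⁵) · r³) / r⁴)⁻¹)²
= (((((p³ / r³) / r⁻¹) / r⁵) · r³) / r⁴)⁻²    [power of a power]
= (((((p³ / r³) / r⁻¹) / r⁵) · r³)⁻²) / ((r⁴)⁻²)    [power of a quotient]
= (((((p³ / r³) / r⁻¹) / r⁵)⁻²) · ((r³)⁻²)) / ((r⁴)⁻²)    [power of a product]
= (((((p³ / r³) / r⁻¹)⁻²) / ((r⁵)⁻²)) · ((r³)⁻²)) / ((r⁴)⁻²)    [power of a quotient]
= (((((p³ / r³)⁻²) / ((r⁻¹)⁻²)) / ((r⁵)⁻²)) · ((r³)⁻²)) / ((r⁴)⁻²)    [power of a quotient]
= ((((((p³)⁻²) / ((r³)⁻²)) / ((r⁻¹)⁻²)) / ((r⁵)⁻²)) · ((r³)⁻²)) / ((r⁴)⁻²)    [power of a quotient]
= ((((p⁻⁶ / ((r³)⁻²)) / ((r⁻¹)⁻²)) / ((r⁵)⁻²)) · ((r³)⁻²)) / ((r⁴)⁻²)    [power of a power]
= ((((p⁻⁶ / r⁻⁶) / ((r⁻¹)⁻²)) / ((r⁵)⁻²)) · ((r³)⁻²)) / ((r⁴)⁻²)    [power of a power]
= ((((p⁻⁶ / r⁻⁶) / r²) / ((r⁵)⁻²)) · ((r³)⁻²)) / ((r⁴)⁻²)    [power of a power]
= ((((p⁻⁶ / r⁻⁶) / r²) / r⁻¹⁰) · ((r³)⁻²)) / ((r⁴)⁻²)    [power of a power]
= ((((p⁻⁶ / r⁻⁶) / r²) / r⁻¹⁰) · r⁻⁶) / ((r⁴)⁻²)    [power of a power]
= ((((p⁻⁶ / r⁻⁶) / r²) / r⁻¹⁰) · r⁻⁶) / r⁻⁸    [power of a power]
= p⁻⁶·r¹⁶    [quotient of powers; product of powers]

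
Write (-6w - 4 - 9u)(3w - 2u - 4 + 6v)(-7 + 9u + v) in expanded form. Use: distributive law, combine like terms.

126w^2 - 162uw^2 - 18vw^2 + 213uw - 135u^2w - 339uvw - 84w + 264vw - 36v^2w - 164u + 270u^2 + 206uv - 112 + 184v - 24v^2 + 162u^3 - 468u^2v - 54uv^2

(-6w - 4 - 9u)(3w - 2u - 4 + 6v)(-7 + 9u + v)
= (-18w^2 + 12uw + 24w - 36vw - 12w + 8u + 16 - 24v - 27uw + 18u^2 + 36u - 54uv)(-7 + 9u + v)    [distributive law]
= (-18w^2 - 15uw + 12w - 36vw + 44u + 16 - 24v + 18u^2 - 54uv)(-7 + 9u + v)    [combine like terms]
= 126w^2 - 162uw^2 - 18vw^2 + 105uw - 135u^2w - 15uvw - 84w + 108uw + 12vw + 252vw - 324uvw - 36v^2w - 308u + 396u^2 + 44uv - 112 + 144u + 16v + 168v - 216uv - 24v^2 - 126u^2 + 162u^3 + 18u^2v + 378uv - 486u^2v - 54uv^2    [distributive law]
= 126w^2 - 162uw^2 - 18vw^2 + 213uw - 135u^2w - 339uvw - 84w + 264vw - 36v^2w - 164u + 270u^2 + 206uv - 112 + 184v - 24v^2 + 162u^3 - 468u^2v - 54uv^2    [combine like terms]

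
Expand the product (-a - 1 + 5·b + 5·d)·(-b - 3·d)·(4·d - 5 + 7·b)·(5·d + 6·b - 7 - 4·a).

(-a - 1 + 5·b + 5·d)·(-b - 3·d)·(4·d - 5 + 7·b)·(5·d + 6·b - 7 - 4·a)
= (a·b + 3·a·d + b + 3·d - 5·b^2 - 15·b·d - 5·b·d - 15·d^2)·(4·d - 5 + 7·b)·(5·d + 6·b - 7 - 4·a)    [distributive law]
= (a·b + 3·a·d + b + 3·d - 5·b^2 - 20·b·d - 15·d^2)·(4·d - 5 + 7·b)·(5·d + 6·b - 7 - 4·a)    [combine like terms]
= (4·a·b·d - 5·a·b + 7·a·b^2 + 12·a·d^2 - 15·a·d + 21·a·b·d + 4·b·d - 5·b + 7·b^2 + 12·d^2 - 15·d + 21·b·d - 20·b^2·d + 25·b^2 - 35·b^3 - 80·b·d^2 + 100·b·d - 140·b^2·d - 60·d^3 + 75·d^2 - 105·b·d^2)·(5·d + 6·b - 7 - 4·a)    [distributive law]
= (25·a·b·d - 5·a·b + 7·a·b^2 + 12·a·d^2 - 15·a·d + 125·b·d - 5·b + 32·b^2 + 87·d^2 - 15·d - 160·b^2·d - 35·b^3 - 185·b·d^2 - 60·d^3)·(5·d + 6·b - 7 - 4·a)    [combine like terms]
= 125·a·b·d^2 + 150·a·b^2·d - 175·a·b·d - 100·a^2·b·d - 25·a·b·d - 30·a·b^2 + 35·a·b + 20·a^2·b + 35·a·b^2·d + 42·a·b^3 - 49·a·b^2 - 28·a^2·b^2 + 60·a·d^3 + 72·a·b·d^2 - 84·a·d^2 - 48·a^2·d^2 - 75·a·d^2 - 90·a·b·d + 105·a·d + 60·a^2·d + 625·b·d^2 + 750·b^2·d - 875·b·d - 500·a·b·d - 25·b·d - 30·b^2 + 35·b + 20·a·b + 160·b^2·d + 192·b^3 - 224·b^2 - 128·a·b^2 + 435·d^3 + 522·b·d^2 - 609·d^2 - 348·a·d^2 - 75·d^2 - 90·b·d + 105·d + 60·a·d - 800·b^2·d^2 - 960·b^3·d + 1120·b^2·d + 640·a·b^2·d - 175·b^3·d - 210·b^4 + 245·b^3 + 140·a·b^3 - 925·b·d^3 - 1110·b^2·d^2 + 1295·b·d^2 + 740·a·b·d^2 - 300·d^4 - 360·b·d^3 + 420·d^3 + 240·a·d^3    [distributive law]
= 937·a·b·d^2 + 825·a·b^2·d - 790·a·b·d - 100·a^2·b·d - 207·a·b^2 + 55·a·b + 20·a^2·b + 182·a·b^3 - 28·a^2·b^2 + 300·a·d^3 - 507·a·d^2 - 48·a^2·d^2 + 165·a·d + 60·a^2·d + 2442·b·d^2 + 2030·b^2·d - 990·b·d - 254·b^2 + 35·b + 437·b^3 + 855·d^3 - 684·d^2 + 105·d - 1910·b^2·d^2 - 1135·b^3·d - 210·b^4 - 1285·b·d^3 - 300·d^4    [combine like terms]

937·a·b·d^2 + 825·a·b^2·d - 790·a·b·d - 100·a^2·b·d - 207·a·b^2 + 55·a·b + 20·a^2·b + 182·a·b^3 - 28·a^2·b^2 + 300·a·d^3 - 507·a·d^2 - 48·a^2·d^2 + 165·a·d + 60·a^2·d + 2442·b·d^2 + 2030·b^2·d - 990·b·d - 254·b^2 + 35·b + 437·b^3 + 855·d^3 - 684·d^2 + 105·d - 1910·b^2·d^2 - 1135·b^3·d - 210·b^4 - 1285·b·d^3 - 300·d^4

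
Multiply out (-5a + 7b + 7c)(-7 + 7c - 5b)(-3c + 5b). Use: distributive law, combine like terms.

(-5a + 7b + 7c)(-7 + 7c - 5b)(-3c + 5b)
= (35a - 35ac + 25ab - 49b + 49bc - 35b^2 - 49c + 49c^2 - 35bc)(-3c + 5b)    [distributive law]
= (35a - 35ac + 25ab - 49b + 14bc - 35b^2 - 49c + 49c^2)(-3c + 5b)    [combine like terms]
= -105ac + 175ab + 105ac^2 - 175abc - 75abc + 125ab^2 + 147bc - 245b^2 - 42bc^2 + 70b^2c + 105b^2c - 175b^3 + 147c^2 - 245bc - 147c^3 + 245bc^2    [distributive law]
= -105ac + 175ab + 105ac^2 - 250abc + 125ab^2 - 98bc - 245b^2 + 203bc^2 + 175b^2c - 175b^3 + 147c^2 - 147c^3    [combine like terms]

-105ac + 175ab + 105ac^2 - 250abc + 125ab^2 - 98bc - 245b^2 + 203bc^2 + 175b^2c - 175b^3 + 147c^2 - 147c^3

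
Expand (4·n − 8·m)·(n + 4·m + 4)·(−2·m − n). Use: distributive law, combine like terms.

−16·m·n² − 4·n³ + 16·m²·n − 16·n² + 64·m³ + 64·m²

(4·n − 8·m)·(n + 4·m + 4)·(−2·m − n)
= (4·n² + 16·m·n + 16·n − 8·m·n − 32·m² − 32·m)·(−2·m − n)    [distributive law]
= (4·n² + 8·m·n + 16·n − 32·m² − 32·m)·(−2·m − n)    [combine like terms]
= −8·m·n² − 4·n³ − 16·m²·n − 8·m·n² − 32·m·n − 16·n² + 64·m³ + 32·m²·n + 64·m² + 32·m·n    [distributive law]
= −16·m·n² − 4·n³ + 16·m²·n − 16·n² + 64·m³ + 64·m²    [combine like terms]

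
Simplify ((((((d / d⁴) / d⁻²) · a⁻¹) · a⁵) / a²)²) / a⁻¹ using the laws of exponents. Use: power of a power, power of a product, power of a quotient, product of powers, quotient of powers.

a⁵d⁻²

((((((d / d⁴) / d⁻²) · a⁻¹) · a⁵) / a²)²) / a⁻¹
= ((((((d / d⁴) / d⁻²) · a⁻¹) · a⁵)²) / ((a²)²)) / a⁻¹    [power of a quotient]
= ((((((d / d⁴) / d⁻²) · a⁻¹)²) · ((a⁵)²)) / ((a²)²)) / a⁻¹    [power of a product]
= ((((((d / d⁴) / d⁻²)²) · ((a⁻¹)²)) · ((a⁵)²)) / ((a²)²)) / a⁻¹    [power of a product]
= ((((((d / d⁴)²) / ((d⁻²)²)) · ((a⁻¹)²)) · ((a⁵)²)) / ((a²)²)) / a⁻¹    [power of a quotient]
= ((((((d²) / ((d⁴)²)) / ((d⁻²)²)) · ((a⁻¹)²)) · ((a⁵)²)) / ((a²)²)) / a⁻¹    [power of a quotient]
= (((((d² / d⁸) / ((d⁻²)²)) · ((a⁻¹)²)) · ((a⁵)²)) / ((a²)²)) / a⁻¹    [power of a power]
= ((((d⁻⁶ / ((d⁻²)²)) · ((a⁻¹)²)) · ((a⁵)²)) / ((a²)²)) / a⁻¹    [quotient of powers]
= ((((d⁻⁶ / d⁻⁴) · ((a⁻¹)²)) · ((a⁵)²)) / ((a²)²)) / a⁻¹    [power of a power]
= (((d⁻² · ((a⁻¹)²)) · ((a⁵)²)) / ((a²)²)) / a⁻¹    [quotient of powers]
= (((d⁻² · a⁻²) · ((a⁵)²)) / ((a²)²)) / a⁻¹    [power of a power]
= (((d⁻² · a⁻²) · a¹⁰) / ((a²)²)) / a⁻¹    [power of a power]
= (((d⁻² · a⁻²) · a¹⁰) / a⁴) / a⁻¹    [power of a power]
= a⁵d⁻²    [quotient of powers; product of powers]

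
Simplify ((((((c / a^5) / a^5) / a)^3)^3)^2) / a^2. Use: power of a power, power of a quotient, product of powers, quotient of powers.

a^(-200)c^18

((((((c / a^5) / a^5) / a)^3)^3)^2) / a^2
= (((((c / a^5) / a^5) / a)^3)^6) / a^2    [power of a power]
= ((((c / a^5) / a^5) / a)^18) / a^2    [power of a power]
= ((((c / a^5) / a^5)^18) / (a^18)) / a^2    [power of a quotient]
= ((((c / a^5)^18) / ((a^5)^18)) / (a^18)) / a^2    [power of a quotient]
= ((((c^18) / ((a^5)^18)) / ((a^5)^18)) / (a^18)) / a^2    [power of a quotient]
= (((c^18 / a^90) / ((a^5)^18)) / (a^18)) / a^2    [power of a power]
= (((c^18 / a^90) / a^90) / (a^18)) / a^2    [power of a power]
= a^(-200)c^18    [quotient of powers; product of powers]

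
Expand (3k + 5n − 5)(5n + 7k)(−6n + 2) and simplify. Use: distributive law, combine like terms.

(3k + 5n − 5)(5n + 7k)(−6n + 2)
= (15kn + 21k^2 + 25n^2 + 35kn − 25n − 35k)(−6n + 2)    [distributive law]
= (50kn + 21k^2 + 25n^2 − 25n − 35k)(−6n + 2)    [combine like terms]
= −300kn^2 + 100kn − 126k^2n + 42k^2 − 150n^3 + 50n^2 + 150n^2 − 50n + 210kn − 70k    [distributive law]
= −300kn^2 + 310kn − 126k^2n + 42k^2 − 150n^3 + 200n^2 − 50n − 70k    [combine like terms]

−300kn^2 + 310kn − 126k^2n + 42k^2 − 150n^3 + 200n^2 − 50n − 70k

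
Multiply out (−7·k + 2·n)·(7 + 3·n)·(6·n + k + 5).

(−7·k + 2·n)·(7 + 3·n)·(6·n + k + 5)
= (−49·k − 21·k·n + 14·n + 6·n^2)·(6·n + k + 5)    [distributive law]
= −294·k·n − 49·k^2 − 245·k − 126·k·n^2 − 21·k^2·n − 105·k·n + 84·n^2 + 14·k·n + 70·n + 36·n^3 + 6·k·n^2 + 30·n^2    [distributive law]
= −385·k·n − 49·k^2 − 245·k − 120·k·n^2 − 21·k^2·n + 114·n^2 + 70·n + 36·n^3    [combine like terms]

−385·k·n − 49·k^2 − 245·k − 120·k·n^2 − 21·k^2·n + 114·n^2 + 70·n + 36·n^3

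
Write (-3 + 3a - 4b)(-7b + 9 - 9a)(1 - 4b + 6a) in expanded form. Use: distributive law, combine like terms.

(-3 + 3a - 4b)(-7b + 9 - 9a)(1 - 4b + 6a)
= (21b - 27 + 27a - 21ab + 27a - 27a² + 28b² - 36b + 36ab)(1 - 4b + 6a)    [distributive law]
= (-15b - 27 + 54a + 15ab - 27a² + 28b²)(1 - 4b + 6a)    [combine like terms]
= -15b + 60b² - 90ab - 27 + 108b - 162a + 54a - 216ab + 324a² + 15ab - 60ab² + 90a²b - 27a² + 108a²b - 162a³ + 28b² - 112b³ + 168ab²    [distributive law]
= 93b + 88b² - 291ab - 27 - 108a + 297a² + 108ab² + 198a²b - 162a³ - 112b³    [combine like terms]

93b + 88b² - 291ab - 27 - 108a + 297a² + 108ab² + 198a²b - 162a³ - 112b³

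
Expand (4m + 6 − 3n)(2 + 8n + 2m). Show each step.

(4m + 6 − 3n)(2 + 8n + 2m)
= 8m + 32mn + 8m^2 + 12 + 48n + 12m − 6n − 24n^2 − 6mn    [distributive law]
= 20m + 26mn + 8m^2 + 12 + 42n − 24n^2    [combine like terms]

20m + 26mn + 8m^2 + 12 + 42n − 24n^2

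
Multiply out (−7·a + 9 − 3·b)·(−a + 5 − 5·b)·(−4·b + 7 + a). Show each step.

10·a²·b + 5·a² + 7·a³ + 382·a·b − 263·a − 137·a·b² − 600·b + 315 + 345·b² − 60·b³

(−7·a + 9 − 3·b)·(−a + 5 − 5·b)·(−4·b + 7 + a)
= (7·a² − 35·a + 35·a·b − 9·a + 45 − 45·b + 3·a·b − 15·b + 15·b²)·(−4·b + 7 + a)    [distributive law]
= (7·a² − 44·a + 38·a·b + 45 − 60·b + 15·b²)·(−4·b + 7 + a)    [combine like terms]
= −28·a²·b + 49·a² + 7·a³ + 176·a·b − 308·a − 44·a² − 152·a·b² + 266·a·b + 38·a²·b − 180·b + 315 + 45·a + 240·b² − 420·b − 60·a·b − 60·b³ + 105·b² + 15·a·b²    [distributive law]
= 10·a²·b + 5·a² + 7·a³ + 382·a·b − 263·a − 137·a·b² − 600·b + 315 + 345·b² − 60·b³    [combine like terms]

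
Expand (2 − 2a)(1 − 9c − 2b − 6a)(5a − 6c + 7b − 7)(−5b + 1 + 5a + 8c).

−476ab + 38a + 386a^2 + 1302ac − 336bc + 2c + 1020c^2 − 238b^2 + 112b − 14 − 916abc − 1874a^2c − 624ac^2 − 1356bc^2 + 864c^3 + 286b^2c + 618ab^2 + 144a^2b + 140b^3 − 710a^3 + 1252a^2bc + 570a^3c − 396a^2c^2 + 1356abc^2 − 864ac^3 − 286ab^2c − 380a^2b^2 + 220a^3b − 140ab^3 + 300a^4

(2 − 2a)(1 − 9c − 2b − 6a)(5a − 6c + 7b − 7)(−5b + 1 + 5a + 8c)
= (2 − 18c − 4b − 12a − 2a + 18ac + 4ab + 12a^2)(5a − 6c + 7b − 7)(−5b + 1 + 5a + 8c)    [distributive law]
= (2 − 18c − 4b − 14a + 18ac + 4ab + 12a^2)(5a − 6c + 7b − 7)(−5b + 1 + 5a + 8c)    [combine like terms]
= (10a − 12c + 14b − 14 − 90ac + 108c^2 − 126bc + 126c − 20ab + 24bc − 28b^2 + 28b − 70a^2 + 84ac − 98ab + 98a + 90a^2c − 108ac^2 + 126abc − 126ac + 20a^2b − 24abc + 28ab^2 − 28ab + 60a^3 − 72a^2c + 84a^2b − 84a^2)(−5b + 1 + 5a + 8c)    [distributive law]
= (108a + 114c + 42b − 14 − 132ac + 108c^2 − 102bc − 146ab − 28b^2 − 154a^2 + 18a^2c − 108ac^2 + 102abc + 104a^2b + 28ab^2 + 60a^3)(−5b + 1 + 5a + 8c)    [combine like terms]
= −540ab + 108a + 540a^2 + 864ac − 570bc + 114c + 570ac + 912c^2 − 210b^2 + 42b + 210ab + 336bc + 70b − 14 − 70a − 112c + 660abc − 132ac − 660a^2c − 1056ac^2 − 540bc^2 + 108c^2 + 540ac^2 + 864c^3 + 510b^2c − 102bc − 510abc − 816bc^2 + 730ab^2 − 146ab − 730a^2b − 1168abc + 140b^3 − 28b^2 − 140ab^2 − 224b^2c + 770a^2b − 154a^2 − 770a^3 − 1232a^2c − 90a^2bc + 18a^2c + 90a^3c + 144a^2c^2 + 540abc^2 − 108ac^2 − 540a^2c^2 − 864ac^3 − 510ab^2c + 102abc + 510a^2bc + 816abc^2 − 520a^2b^2 + 104a^2b + 520a^3b + 832a^2bc − 140ab^3 + 28ab^2 + 140a^2b^2 + 224ab^2c − 300a^3b + 60a^3 + 300a^4 + 480a^3c    [distributive law]
= −476ab + 38a + 386a^2 + 1302ac − 336bc + 2c + 1020c^2 − 238b^2 + 112b − 14 − 916abc − 1874a^2c − 624ac^2 − 1356bc^2 + 864c^3 + 286b^2c + 618ab^2 + 144a^2b + 140b^3 − 710a^3 + 1252a^2bc + 570a^3c − 396a^2c^2 + 1356abc^2 − 864ac^3 − 286ab^2c − 380a^2b^2 + 220a^3b − 140ab^3 + 300a^4    [combine like terms]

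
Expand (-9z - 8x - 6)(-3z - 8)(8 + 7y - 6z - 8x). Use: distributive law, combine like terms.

-324z^2 + 189yz^2 - 162z^3 - 360xz^2 + 432z + 630yz - 912xz + 168xyz - 192x^2z + 128x + 448xy - 512x^2 + 384 + 336y

(-9z - 8x - 6)(-3z - 8)(8 + 7y - 6z - 8x)
= (27z^2 + 72z + 24xz + 64x + 18z + 48)(8 + 7y - 6z - 8x)    [distributive law]
= (27z^2 + 90z + 24xz + 64x + 48)(8 + 7y - 6z - 8x)    [combine like terms]
= 216z^2 + 189yz^2 - 162z^3 - 216xz^2 + 720z + 630yz - 540z^2 - 720xz + 192xz + 168xyz - 144xz^2 - 192x^2z + 512x + 448xy - 384xz - 512x^2 + 384 + 336y - 288z - 384x    [distributive law]
= -324z^2 + 189yz^2 - 162z^3 - 360xz^2 + 432z + 630yz - 912xz + 168xyz - 192x^2z + 128x + 448xy - 512x^2 + 384 + 336y    [combine like terms]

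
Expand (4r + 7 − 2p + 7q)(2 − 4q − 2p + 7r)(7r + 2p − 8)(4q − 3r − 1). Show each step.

1555qr² − 721r³ + 899r² + 572pqr − 394pr² − 680pr − 1406qr + 694r + 1512q²r² + 91qr³ + 264pq²r − 464pqr² − 1924q²r + 294pr³ − 28p²qr + 48p²r² + 220p²r − 588r⁴ + 668pq − 172p − 560q + 112 + 136pq² + 224q² − 260p²q + 68p² − 48p²q² + 32p³q − 24p³r − 8p³ − 784q³r − 224pq³ + 896q³

(4r + 7 − 2p + 7q)(2 − 4q − 2p + 7r)(7r + 2p − 8)(4q − 3r − 1)
= (8r − 16qr − 8pr + 28r² + 14 − 28q − 14p + 49r − 4p + 8pq + 4p² − 14pr + 14q − 28q² − 14pq + 49qr)(7r + 2p − 8)(4q − 3r − 1)    [distributive law]
= (57r + 33qr − 22pr + 28r² + 14 − 14q − 18p − 6pq + 4p² − 28q²)(7r + 2p − 8)(4q − 3r − 1)    [combine like terms]
= (399r² + 114pr − 456r + 231qr² + 66pqr − 264qr − 154pr² − 44p²r + 176pr + 196r³ + 56pr² − 224r² + 98r + 28p − 112 − 98qr − 28pq + 112q − 126pr − 36p² + 144p − 42pqr − 12p²q + 48pq + 28p²r + 8p³ − 32p² − 196q²r − 56pq² + 224q²)(4q − 3r − 1)    [distributive law]
= (175r² + 164pr − 358r + 231qr² + 24pqr − 362qr − 98pr² − 16p²r + 196r³ + 172p − 112 + 20pq + 112q − 68p² − 12p²q + 8p³ − 196q²r − 56pq² + 224q²)(4q − 3r − 1)    [combine like terms]
= 700qr² − 525r³ − 175r² + 656pqr − 492pr² − 164pr − 1432qr + 1074r² + 358r + 924q²r² − 693qr³ − 231qr² + 96pq²r − 72pqr² − 24pqr − 1448q²r + 1086qr² + 362qr − 392pqr² + 294pr³ + 98pr² − 64p²qr + 48p²r² + 16p²r + 784qr³ − 588r⁴ − 196r³ + 688pq − 516pr − 172p − 448q + 336r + 112 + 80pq² − 60pqr − 20pq + 448q² − 336qr − 112q − 272p²q + 204p²r + 68p² − 48p²q² + 36p²qr + 12p²q + 32p³q − 24p³r − 8p³ − 784q³r + 588q²r² + 196q²r − 224pq³ + 168pq²r + 56pq² + 896q³ − 672q²r − 224q²    [distributive law]
= 1555qr² − 721r³ + 899r² + 572pqr − 394pr² − 680pr − 1406qr + 694r + 1512q²r² + 91qr³ + 264pq²r − 464pqr² − 1924q²r + 294pr³ − 28p²qr + 48p²r² + 220p²r − 588r⁴ + 668pq − 172p − 560q + 112 + 136pq² + 224q² − 260p²q + 68p² − 48p²q² + 32p³q − 24p³r − 8p³ − 784q³r − 224pq³ + 896q³    [combine like terms]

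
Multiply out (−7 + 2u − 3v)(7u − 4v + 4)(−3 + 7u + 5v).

−73u − 329u^2 − 6uv − 188v + 44v^2 + 84 + 98u^3 − 133u^2v − 61uv^2 + 60v^3

(−7 + 2u − 3v)(7u − 4v + 4)(−3 + 7u + 5v)
= (−49u + 28v − 28 + 14u^2 − 8uv + 8u − 21uv + 12v^2 − 12v)(−3 + 7u + 5v)    [distributive law]
= (−41u + 16v − 28 + 14u^2 − 29uv + 12v^2)(−3 + 7u + 5v)    [combine like terms]
= 123u − 287u^2 − 205uv − 48v + 112uv + 80v^2 + 84 − 196u − 140v − 42u^2 + 98u^3 + 70u^2v + 87uv − 203u^2v − 145uv^2 − 36v^2 + 84uv^2 + 60v^3    [distributive law]
= −73u − 329u^2 − 6uv − 188v + 44v^2 + 84 + 98u^3 − 133u^2v − 61uv^2 + 60v^3    [combine like terms]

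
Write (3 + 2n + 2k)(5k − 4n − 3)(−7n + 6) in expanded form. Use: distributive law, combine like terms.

(3 + 2n + 2k)(5k − 4n − 3)(−7n + 6)
= (15k − 12n − 9 + 10kn − 8n² − 6n + 10k² − 8kn − 6k)(−7n + 6)    [distributive law]
= (9k − 18n − 9 + 2kn − 8n² + 10k²)(−7n + 6)    [combine like terms]
= −63kn + 54k + 126n² − 108n + 63n − 54 − 14kn² + 12kn + 56n³ − 48n² − 70k²n + 60k²    [distributive law]
= −51kn + 54k + 78n² − 45n − 54 − 14kn² + 56n³ − 70k²n + 60k²    [combine like terms]

−51kn + 54k + 78n² − 45n − 54 − 14kn² + 56n³ − 70k²n + 60k²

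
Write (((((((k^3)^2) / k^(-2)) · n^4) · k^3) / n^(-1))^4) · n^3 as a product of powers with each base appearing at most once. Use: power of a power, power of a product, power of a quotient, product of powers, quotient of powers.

(((((((k^3)^2) / k^(-2)) · n^4) · k^3) / n^(-1))^4) · n^3
= (((((((k^3)^2) / k^(-2)) · n^4) · k^3)^4) / ((n^(-1))^4)) · n^3    [power of a quotient]
= (((((((k^3)^2) / k^(-2)) · n^4)^4) · ((k^3)^4)) / ((n^(-1))^4)) · n^3    [power of a product]
= (((((((k^3)^2) / k^(-2))^4) · ((n^4)^4)) · ((k^3)^4)) / ((n^(-1))^4)) · n^3    [power of a product]
= (((((((k^3)^2)^4) / ((k^(-2))^4)) · ((n^4)^4)) · ((k^3)^4)) / ((n^(-1))^4)) · n^3    [power of a quotient]
= ((((((k^3)^8) / ((k^(-2))^4)) · ((n^4)^4)) · ((k^3)^4)) / ((n^(-1))^4)) · n^3    [power of a power]
= ((((k^24 / ((k^(-2))^4)) · ((n^4)^4)) · ((k^3)^4)) / ((n^(-1))^4)) · n^3    [power of a power]
= ((((k^24 / k^(-8)) · ((n^4)^4)) · ((k^3)^4)) / ((n^(-1))^4)) · n^3    [power of a power]
= (((k^32 · ((n^4)^4)) · ((k^3)^4)) / ((n^(-1))^4)) · n^3    [quotient of powers]
= (((k^32 · n^16) · ((k^3)^4)) / ((n^(-1))^4)) · n^3    [power of a power]
= (((k^32 · n^16) · k^12) / ((n^(-1))^4)) · n^3    [power of a power]
= (((k^32 · n^16) · k^12) / n^(-4)) · n^3    [power of a power]
= k^44n^23    [quotient of powers; product of powers]

k^44n^23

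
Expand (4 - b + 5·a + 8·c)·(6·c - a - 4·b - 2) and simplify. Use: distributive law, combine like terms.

(4 - b + 5·a + 8·c)·(6·c - a - 4·b - 2)
= 24·c - 4·a - 16·b - 8 - 6·b·c + a·b + 4·b² + 2·b + 30·a·c - 5·a² - 20·a·b - 10·a + 48·c² - 8·a·c - 32·b·c - 16·c    [distributive law]
= 8·c - 14·a - 14·b - 8 - 38·b·c - 19·a·b + 4·b² + 22·a·c - 5·a² + 48·c²    [combine like terms]

8·c - 14·a - 14·b - 8 - 38·b·c - 19·a·b + 4·b² + 22·a·c - 5·a² + 48·c²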